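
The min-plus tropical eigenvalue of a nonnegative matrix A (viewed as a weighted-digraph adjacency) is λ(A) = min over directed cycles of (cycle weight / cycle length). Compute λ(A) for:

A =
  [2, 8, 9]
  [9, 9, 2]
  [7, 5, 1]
λ(A) = 1

Enumerate directed cycles and compute their means (weight / length). Sample:
  cycle 0 → 0: weight = 2, length = 1, mean = 2/1 ≈ 2.000
  cycle 1 → 1: weight = 9, length = 1, mean = 9/1 ≈ 9.000
  cycle 2 → 2: weight = 1, length = 1, mean = 1/1 ≈ 1.000
  cycle 0 → 1 → 0: weight = 17, length = 2, mean = 17/2 ≈ 8.500
  cycle 0 → 2 → 0: weight = 16, length = 2, mean = 16/2 ≈ 8.000
  cycle 1 → 0 → 1: weight = 17, length = 2, mean = 17/2 ≈ 8.500
Minimum mean = 1.000, attained e.g. along the cycle 2 → 2 with weight 1 and length 1. So λ(A) = 1/1 = 1.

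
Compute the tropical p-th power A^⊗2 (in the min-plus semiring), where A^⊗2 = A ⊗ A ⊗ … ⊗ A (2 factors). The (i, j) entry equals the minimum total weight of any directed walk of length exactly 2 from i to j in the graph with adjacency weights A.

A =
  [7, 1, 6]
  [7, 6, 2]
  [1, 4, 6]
A^⊗2 =
  [7, 7, 3]
  [3, 6, 8]
  [7, 2, 6]

Each entry (A^⊗2)_ij equals the minimum over all length-2 walks i = v_0 → v_1 → … → v_2 = j of Σ_t A[v_t][v_{t+1}]. For example, for (i, j) = (0, 2) we minimise over 3 possible intermediate vertex sequences; the minimum is 3, attained along the walk 0 → 1 → 2.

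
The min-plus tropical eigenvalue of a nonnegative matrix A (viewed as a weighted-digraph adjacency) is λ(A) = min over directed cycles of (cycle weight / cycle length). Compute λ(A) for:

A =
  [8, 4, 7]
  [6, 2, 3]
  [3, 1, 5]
λ(A) = 2

Enumerate directed cycles and compute their means (weight / length). Sample:
  cycle 0 → 0: weight = 8, length = 1, mean = 8/1 ≈ 8.000
  cycle 1 → 1: weight = 2, length = 1, mean = 2/1 ≈ 2.000
  cycle 2 → 2: weight = 5, length = 1, mean = 5/1 ≈ 5.000
  cycle 0 → 1 → 0: weight = 10, length = 2, mean = 10/2 ≈ 5.000
  cycle 0 → 2 → 0: weight = 10, length = 2, mean = 10/2 ≈ 5.000
  cycle 1 → 0 → 1: weight = 10, length = 2, mean = 10/2 ≈ 5.000
Minimum mean = 2.000, attained e.g. along the cycle 1 → 1 with weight 2 and length 1. So λ(A) = 2/1 = 2.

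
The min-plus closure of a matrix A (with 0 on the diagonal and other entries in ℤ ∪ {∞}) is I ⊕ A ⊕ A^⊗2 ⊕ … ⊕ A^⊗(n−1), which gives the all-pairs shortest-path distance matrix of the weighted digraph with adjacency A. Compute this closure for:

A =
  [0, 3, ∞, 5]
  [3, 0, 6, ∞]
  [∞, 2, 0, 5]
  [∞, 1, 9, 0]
Closure =
  [0, 3, 9, 5]
  [3, 0, 6, 8]
  [5, 2, 0, 5]
  [4, 1, 7, 0]

This is the Floyd-Warshall all-pairs shortest-path computation. For each intermediate vertex k = 0, 1, …, 3, update dist[i][j] ← min(dist[i][j], dist[i][k] + dist[k][j]). The final matrix gives, for each (i, j), the minimum total weight of any directed path from i to j (possibly empty when i = j).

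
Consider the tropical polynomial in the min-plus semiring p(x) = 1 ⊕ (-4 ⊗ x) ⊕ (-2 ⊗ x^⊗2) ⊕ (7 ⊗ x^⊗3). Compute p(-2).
p(-2) = -6

A tropical monomial a ⊗ x^⊗i evaluates to a + i · x. Evaluating each term at x = -2:
  Term 0 contributes 1 + 0 · -2 = 1
  Term 1 contributes -4 + 1 · -2 = -6
  Term 2 contributes -2 + 2 · -2 = -6
  Term 3 contributes 7 + 3 · -2 = 1
p(-2) = ⊕ of these = min[1, -6, -6, 1] = -6.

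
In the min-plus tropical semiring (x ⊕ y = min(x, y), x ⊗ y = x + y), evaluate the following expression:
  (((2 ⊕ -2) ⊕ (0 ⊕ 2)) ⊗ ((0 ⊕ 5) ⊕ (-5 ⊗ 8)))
(((2 ⊕ -2) ⊕ (0 ⊕ 2)) ⊗ ((0 ⊕ 5) ⊕ (-5 ⊗ 8))) = -2

Expand innermost to outermost. Recall ⊕ takes the minimum of its arguments and ⊗ takes their sum. Working out the expression (((2 ⊕ -2) ⊕ (0 ⊕ 2)) ⊗ ((0 ⊕ 5) ⊕ (-5 ⊗ 8))) gives -2.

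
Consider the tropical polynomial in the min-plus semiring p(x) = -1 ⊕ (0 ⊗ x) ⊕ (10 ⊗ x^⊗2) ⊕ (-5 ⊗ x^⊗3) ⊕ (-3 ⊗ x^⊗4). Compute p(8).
p(8) = -1

A tropical monomial a ⊗ x^⊗i evaluates to a + i · x. Evaluating each term at x = 8:
  Term 0 contributes -1 + 0 · 8 = -1
  Term 1 contributes 0 + 1 · 8 = 8
  Term 2 contributes 10 + 2 · 8 = 26
  Term 3 contributes -5 + 3 · 8 = 19
  Term 4 contributes -3 + 4 · 8 = 29
p(8) = ⊕ of these = min[-1, 8, 26, 19, 29] = -1.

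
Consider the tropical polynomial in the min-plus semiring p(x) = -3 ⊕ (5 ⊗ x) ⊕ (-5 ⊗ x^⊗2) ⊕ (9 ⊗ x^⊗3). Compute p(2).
p(2) = -3

A tropical monomial a ⊗ x^⊗i evaluates to a + i · x. Evaluating each term at x = 2:
  Term 0 contributes -3 + 0 · 2 = -3
  Term 1 contributes 5 + 1 · 2 = 7
  Term 2 contributes -5 + 2 · 2 = -1
  Term 3 contributes 9 + 3 · 2 = 15
p(2) = ⊕ of these = min[-3, 7, -1, 15] = -3.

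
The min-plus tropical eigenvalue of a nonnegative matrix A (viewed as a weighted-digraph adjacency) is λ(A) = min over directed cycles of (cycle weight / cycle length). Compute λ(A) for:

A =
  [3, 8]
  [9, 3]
λ(A) = 3

Enumerate directed cycles and compute their means (weight / length). Sample:
  cycle 0 → 0: weight = 3, length = 1, mean = 3/1 ≈ 3.000
  cycle 1 → 1: weight = 3, length = 1, mean = 3/1 ≈ 3.000
  cycle 0 → 1 → 0: weight = 17, length = 2, mean = 17/2 ≈ 8.500
  cycle 1 → 0 → 1: weight = 17, length = 2, mean = 17/2 ≈ 8.500
Minimum mean = 3.000, attained e.g. along the cycle 0 → 0 with weight 3 and length 1. So λ(A) = 3/1 = 3.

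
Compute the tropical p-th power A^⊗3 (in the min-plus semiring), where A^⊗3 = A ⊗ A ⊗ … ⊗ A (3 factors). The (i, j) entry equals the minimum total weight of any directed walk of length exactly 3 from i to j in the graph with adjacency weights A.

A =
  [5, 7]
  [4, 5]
A^⊗3 =
  [15, 17]
  [14, 15]

Each entry (A^⊗3)_ij equals the minimum over all length-3 walks i = v_0 → v_1 → … → v_3 = j of Σ_t A[v_t][v_{t+1}]. For example, for (i, j) = (0, 1) we minimise over 4 possible intermediate vertex sequences; the minimum is 17, attained along the walk 0 → 0 → 0 → 1.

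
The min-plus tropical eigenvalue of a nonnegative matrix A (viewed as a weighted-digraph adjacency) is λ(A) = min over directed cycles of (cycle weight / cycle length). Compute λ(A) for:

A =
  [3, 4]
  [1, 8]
λ(A) = 5/2

Enumerate directed cycles and compute their means (weight / length). Sample:
  cycle 0 → 0: weight = 3, length = 1, mean = 3/1 ≈ 3.000
  cycle 1 → 1: weight = 8, length = 1, mean = 8/1 ≈ 8.000
  cycle 0 → 1 → 0: weight = 5, length = 2, mean = 5/2 ≈ 2.500
  cycle 1 → 0 → 1: weight = 5, length = 2, mean = 5/2 ≈ 2.500
Minimum mean = 2.500, attained e.g. along the cycle 0 → 1 → 0 with weight 5 and length 2. So λ(A) = 5/2 = 5/2.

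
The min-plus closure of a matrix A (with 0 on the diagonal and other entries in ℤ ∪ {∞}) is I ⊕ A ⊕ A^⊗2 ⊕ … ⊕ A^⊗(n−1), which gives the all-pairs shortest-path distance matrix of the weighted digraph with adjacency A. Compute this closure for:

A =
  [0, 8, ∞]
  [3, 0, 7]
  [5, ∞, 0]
Closure =
  [0, 8, 15]
  [3, 0, 7]
  [5, 13, 0]

This is the Floyd-Warshall all-pairs shortest-path computation. For each intermediate vertex k = 0, 1, …, 2, update dist[i][j] ← min(dist[i][j], dist[i][k] + dist[k][j]). The final matrix gives, for each (i, j), the minimum total weight of any directed path from i to j (possibly empty when i = j).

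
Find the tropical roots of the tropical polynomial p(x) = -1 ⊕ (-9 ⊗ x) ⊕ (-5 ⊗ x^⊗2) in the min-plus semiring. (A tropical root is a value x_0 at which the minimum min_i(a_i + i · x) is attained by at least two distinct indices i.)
Roots: {-4, 8}

Each tropical root is a break point of the lower envelope of the lines y = a_i + i · x (there are 3 lines, with slopes 0, 1, ..., 2). Only the lines that attain the minimum somewhere contribute to roots; other lines are dominated. Here the surviving (envelope) indices are i = 2, i = 1, i = 0.
Intersections between consecutive envelope lines give the roots: for adjacent envelope indices i < j the intersection is x = (a_i − a_j) / (j − i). Reading off the sorted break points: {-4, 8}.
Verification: at each break x_0, at least two indices attain the minimum of min_i(a_i + i · x_0).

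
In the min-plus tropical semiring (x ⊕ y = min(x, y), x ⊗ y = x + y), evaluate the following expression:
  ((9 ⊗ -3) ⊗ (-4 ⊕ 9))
((9 ⊗ -3) ⊗ (-4 ⊕ 9)) = 2

Expand innermost to outermost. Recall ⊕ takes the minimum of its arguments and ⊗ takes their sum. Working out the expression ((9 ⊗ -3) ⊗ (-4 ⊕ 9)) gives 2.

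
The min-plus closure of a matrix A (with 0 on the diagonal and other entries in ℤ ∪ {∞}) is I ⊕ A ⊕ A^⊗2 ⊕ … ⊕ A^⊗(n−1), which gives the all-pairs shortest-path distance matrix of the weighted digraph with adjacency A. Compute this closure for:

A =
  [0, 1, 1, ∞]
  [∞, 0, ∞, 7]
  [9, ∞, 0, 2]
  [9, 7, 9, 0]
Closure =
  [0, 1, 1, 3]
  [16, 0, 16, 7]
  [9, 9, 0, 2]
  [9, 7, 9, 0]

This is the Floyd-Warshall all-pairs shortest-path computation. For each intermediate vertex k = 0, 1, …, 3, update dist[i][j] ← min(dist[i][j], dist[i][k] + dist[k][j]). The final matrix gives, for each (i, j), the minimum total weight of any directed path from i to j (possibly empty when i = j).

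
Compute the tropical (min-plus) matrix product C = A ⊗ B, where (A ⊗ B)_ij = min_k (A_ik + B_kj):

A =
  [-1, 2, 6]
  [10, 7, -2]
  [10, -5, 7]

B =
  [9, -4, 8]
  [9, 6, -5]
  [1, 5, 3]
A ⊗ B =
  [7, -5, -3]
  [-1, 3, 1]
  [4, 1, -10]

Apply the min-plus product entry-by-entry:
  C[0][0] = min over k of (A[0][0] + B[0][0] = -1 + 9 = 8, A[0][1] + B[1][0] = 2 + 9 = 11, A[0][2] + B[2][0] = 6 + 1 = 7) = 7 (attained at k = 2)
  C[0][1] = min over k of (A[0][0] + B[0][1] = -1 + -4 = -5, A[0][1] + B[1][1] = 2 + 6 = 8, A[0][2] + B[2][1] = 6 + 5 = 11) = -5 (attained at k = 0)
  C[0][2] = min over k of (A[0][0] + B[0][2] = -1 + 8 = 7, A[0][1] + B[1][2] = 2 + -5 = -3, A[0][2] + B[2][2] = 6 + 3 = 9) = -3 (attained at k = 1)
  C[1][0] = min over k of (A[1][0] + B[0][0] = 10 + 9 = 19, A[1][1] + B[1][0] = 7 + 9 = 16, A[1][2] + B[2][0] = -2 + 1 = -1) = -1 (attained at k = 2)
  C[1][1] = min over k of (A[1][0] + B[0][1] = 10 + -4 = 6, A[1][1] + B[1][1] = 7 + 6 = 13, A[1][2] + B[2][1] = -2 + 5 = 3) = 3 (attained at k = 2)
  C[1][2] = min over k of (A[1][0] + B[0][2] = 10 + 8 = 18, A[1][1] + B[1][2] = 7 + -5 = 2, A[1][2] + B[2][2] = -2 + 3 = 1) = 1 (attained at k = 2)
  C[2][0] = min over k of (A[2][0] + B[0][0] = 10 + 9 = 19, A[2][1] + B[1][0] = -5 + 9 = 4, A[2][2] + B[2][0] = 7 + 1 = 8) = 4 (attained at k = 1)
  C[2][1] = min over k of (A[2][0] + B[0][1] = 10 + -4 = 6, A[2][1] + B[1][1] = -5 + 6 = 1, A[2][2] + B[2][1] = 7 + 5 = 12) = 1 (attained at k = 1)
  C[2][2] = min over k of (A[2][0] + B[0][2] = 10 + 8 = 18, A[2][1] + B[1][2] = -5 + -5 = -10, A[2][2] + B[2][2] = 7 + 3 = 10) = -10 (attained at k = 1)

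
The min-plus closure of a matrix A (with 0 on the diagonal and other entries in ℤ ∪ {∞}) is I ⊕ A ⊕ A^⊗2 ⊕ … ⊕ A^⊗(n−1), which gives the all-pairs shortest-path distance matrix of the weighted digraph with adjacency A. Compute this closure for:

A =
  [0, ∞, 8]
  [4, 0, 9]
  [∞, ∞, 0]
Closure =
  [0, ∞, 8]
  [4, 0, 9]
  [∞, ∞, 0]

This is the Floyd-Warshall all-pairs shortest-path computation. For each intermediate vertex k = 0, 1, …, 2, update dist[i][j] ← min(dist[i][j], dist[i][k] + dist[k][j]). The final matrix gives, for each (i, j), the minimum total weight of any directed path from i to j (possibly empty when i = j).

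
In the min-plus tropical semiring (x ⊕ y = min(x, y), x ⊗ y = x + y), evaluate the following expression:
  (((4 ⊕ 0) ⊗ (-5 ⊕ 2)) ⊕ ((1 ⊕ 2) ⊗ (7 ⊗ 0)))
(((4 ⊕ 0) ⊗ (-5 ⊕ 2)) ⊕ ((1 ⊕ 2) ⊗ (7 ⊗ 0))) = -5

Expand innermost to outermost. Recall ⊕ takes the minimum of its arguments and ⊗ takes their sum. Working out the expression (((4 ⊕ 0) ⊗ (-5 ⊕ 2)) ⊕ ((1 ⊕ 2) ⊗ (7 ⊗ 0))) gives -5.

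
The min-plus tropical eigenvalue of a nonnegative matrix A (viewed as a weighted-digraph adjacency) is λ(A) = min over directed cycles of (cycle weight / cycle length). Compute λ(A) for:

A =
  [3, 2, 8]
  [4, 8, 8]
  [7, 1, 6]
λ(A) = 3

Enumerate directed cycles and compute their means (weight / length). Sample:
  cycle 0 → 0: weight = 3, length = 1, mean = 3/1 ≈ 3.000
  cycle 1 → 1: weight = 8, length = 1, mean = 8/1 ≈ 8.000
  cycle 2 → 2: weight = 6, length = 1, mean = 6/1 ≈ 6.000
  cycle 0 → 1 → 0: weight = 6, length = 2, mean = 6/2 ≈ 3.000
  cycle 0 → 2 → 0: weight = 15, length = 2, mean = 15/2 ≈ 7.500
  cycle 1 → 0 → 1: weight = 6, length = 2, mean = 6/2 ≈ 3.000
Minimum mean = 3.000, attained e.g. along the cycle 0 → 0 with weight 3 and length 1. So λ(A) = 3/1 = 3.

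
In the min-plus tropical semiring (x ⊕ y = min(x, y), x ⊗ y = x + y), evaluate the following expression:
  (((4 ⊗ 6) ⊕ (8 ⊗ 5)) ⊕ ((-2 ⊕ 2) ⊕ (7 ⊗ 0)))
(((4 ⊗ 6) ⊕ (8 ⊗ 5)) ⊕ ((-2 ⊕ 2) ⊕ (7 ⊗ 0))) = -2

Expand innermost to outermost. Recall ⊕ takes the minimum of its arguments and ⊗ takes their sum. Working out the expression (((4 ⊗ 6) ⊕ (8 ⊗ 5)) ⊕ ((-2 ⊕ 2) ⊕ (7 ⊗ 0))) gives -2.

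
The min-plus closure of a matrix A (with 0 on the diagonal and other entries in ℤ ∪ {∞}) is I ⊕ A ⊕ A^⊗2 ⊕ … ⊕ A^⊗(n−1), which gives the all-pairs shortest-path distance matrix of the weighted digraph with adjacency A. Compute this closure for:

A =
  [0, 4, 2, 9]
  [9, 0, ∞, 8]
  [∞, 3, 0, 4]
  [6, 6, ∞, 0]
Closure =
  [0, 4, 2, 6]
  [9, 0, 11, 8]
  [10, 3, 0, 4]
  [6, 6, 8, 0]

This is the Floyd-Warshall all-pairs shortest-path computation. For each intermediate vertex k = 0, 1, …, 3, update dist[i][j] ← min(dist[i][j], dist[i][k] + dist[k][j]). The final matrix gives, for each (i, j), the minimum total weight of any directed path from i to j (possibly empty when i = j).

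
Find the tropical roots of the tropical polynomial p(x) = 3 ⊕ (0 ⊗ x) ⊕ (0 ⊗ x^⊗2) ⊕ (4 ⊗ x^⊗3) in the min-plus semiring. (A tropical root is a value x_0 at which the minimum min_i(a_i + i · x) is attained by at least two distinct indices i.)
Roots: {-4, 0, 3}

Each tropical root is a break point of the lower envelope of the lines y = a_i + i · x (there are 4 lines, with slopes 0, 1, ..., 3). Only the lines that attain the minimum somewhere contribute to roots; other lines are dominated. Here the surviving (envelope) indices are i = 3, i = 2, i = 1, i = 0.
Intersections between consecutive envelope lines give the roots: for adjacent envelope indices i < j the intersection is x = (a_i − a_j) / (j − i). Reading off the sorted break points: {-4, 0, 3}.
Verification: at each break x_0, at least two indices attain the minimum of min_i(a_i + i · x_0).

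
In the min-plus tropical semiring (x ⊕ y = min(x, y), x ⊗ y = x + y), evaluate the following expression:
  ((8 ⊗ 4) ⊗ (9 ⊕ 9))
((8 ⊗ 4) ⊗ (9 ⊕ 9)) = 21

Expand innermost to outermost. Recall ⊕ takes the minimum of its arguments and ⊗ takes their sum. Working out the expression ((8 ⊗ 4) ⊗ (9 ⊕ 9)) gives 21.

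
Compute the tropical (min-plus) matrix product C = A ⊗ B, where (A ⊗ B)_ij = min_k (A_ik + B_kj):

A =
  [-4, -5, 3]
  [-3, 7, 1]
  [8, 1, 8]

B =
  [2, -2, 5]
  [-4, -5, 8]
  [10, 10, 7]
A ⊗ B =
  [-9, -10, 1]
  [-1, -5, 2]
  [-3, -4, 9]

Apply the min-plus product entry-by-entry:
  C[0][0] = min over k of (A[0][0] + B[0][0] = -4 + 2 = -2, A[0][1] + B[1][0] = -5 + -4 = -9, A[0][2] + B[2][0] = 3 + 10 = 13) = -9 (attained at k = 1)
  C[0][1] = min over k of (A[0][0] + B[0][1] = -4 + -2 = -6, A[0][1] + B[1][1] = -5 + -5 = -10, A[0][2] + B[2][1] = 3 + 10 = 13) = -10 (attained at k = 1)
  C[0][2] = min over k of (A[0][0] + B[0][2] = -4 + 5 = 1, A[0][1] + B[1][2] = -5 + 8 = 3, A[0][2] + B[2][2] = 3 + 7 = 10) = 1 (attained at k = 0)
  C[1][0] = min over k of (A[1][0] + B[0][0] = -3 + 2 = -1, A[1][1] + B[1][0] = 7 + -4 = 3, A[1][2] + B[2][0] = 1 + 10 = 11) = -1 (attained at k = 0)
  C[1][1] = min over k of (A[1][0] + B[0][1] = -3 + -2 = -5, A[1][1] + B[1][1] = 7 + -5 = 2, A[1][2] + B[2][1] = 1 + 10 = 11) = -5 (attained at k = 0)
  C[1][2] = min over k of (A[1][0] + B[0][2] = -3 + 5 = 2, A[1][1] + B[1][2] = 7 + 8 = 15, A[1][2] + B[2][2] = 1 + 7 = 8) = 2 (attained at k = 0)
  C[2][0] = min over k of (A[2][0] + B[0][0] = 8 + 2 = 10, A[2][1] + B[1][0] = 1 + -4 = -3, A[2][2] + B[2][0] = 8 + 10 = 18) = -3 (attained at k = 1)
  C[2][1] = min over k of (A[2][0] + B[0][1] = 8 + -2 = 6, A[2][1] + B[1][1] = 1 + -5 = -4, A[2][2] + B[2][1] = 8 + 10 = 18) = -4 (attained at k = 1)
  C[2][2] = min over k of (A[2][0] + B[0][2] = 8 + 5 = 13, A[2][1] + B[1][2] = 1 + 8 = 9, A[2][2] + B[2][2] = 8 + 7 = 15) = 9 (attained at k = 1)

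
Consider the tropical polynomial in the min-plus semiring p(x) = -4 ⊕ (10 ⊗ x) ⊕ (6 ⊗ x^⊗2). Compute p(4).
p(4) = -4

A tropical monomial a ⊗ x^⊗i evaluates to a + i · x. Evaluating each term at x = 4:
  Term 0 contributes -4 + 0 · 4 = -4
  Term 1 contributes 10 + 1 · 4 = 14
  Term 2 contributes 6 + 2 · 4 = 14
p(4) = ⊕ of these = min[-4, 14, 14] = -4.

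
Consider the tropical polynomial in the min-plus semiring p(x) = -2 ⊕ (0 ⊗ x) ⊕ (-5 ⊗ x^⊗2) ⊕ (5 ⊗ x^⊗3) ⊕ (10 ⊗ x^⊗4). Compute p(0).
p(0) = -5

A tropical monomial a ⊗ x^⊗i evaluates to a + i · x. Evaluating each term at x = 0:
  Term 0 contributes -2 + 0 · 0 = -2
  Term 1 contributes 0 + 1 · 0 = 0
  Term 2 contributes -5 + 2 · 0 = -5
  Term 3 contributes 5 + 3 · 0 = 5
  Term 4 contributes 10 + 4 · 0 = 10
p(0) = ⊕ of these = min[-2, 0, -5, 5, 10] = -5.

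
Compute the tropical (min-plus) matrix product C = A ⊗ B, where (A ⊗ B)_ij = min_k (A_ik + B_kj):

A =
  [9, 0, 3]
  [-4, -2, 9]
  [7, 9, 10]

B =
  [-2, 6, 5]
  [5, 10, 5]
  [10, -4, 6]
A ⊗ B =
  [5, -1, 5]
  [-6, 2, 1]
  [5, 6, 12]

Apply the min-plus product entry-by-entry:
  C[0][0] = min over k of (A[0][0] + B[0][0] = 9 + -2 = 7, A[0][1] + B[1][0] = 0 + 5 = 5, A[0][2] + B[2][0] = 3 + 10 = 13) = 5 (attained at k = 1)
  C[0][1] = min over k of (A[0][0] + B[0][1] = 9 + 6 = 15, A[0][1] + B[1][1] = 0 + 10 = 10, A[0][2] + B[2][1] = 3 + -4 = -1) = -1 (attained at k = 2)
  C[0][2] = min over k of (A[0][0] + B[0][2] = 9 + 5 = 14, A[0][1] + B[1][2] = 0 + 5 = 5, A[0][2] + B[2][2] = 3 + 6 = 9) = 5 (attained at k = 1)
  C[1][0] = min over k of (A[1][0] + B[0][0] = -4 + -2 = -6, A[1][1] + B[1][0] = -2 + 5 = 3, A[1][2] + B[2][0] = 9 + 10 = 19) = -6 (attained at k = 0)
  C[1][1] = min over k of (A[1][0] + B[0][1] = -4 + 6 = 2, A[1][1] + B[1][1] = -2 + 10 = 8, A[1][2] + B[2][1] = 9 + -4 = 5) = 2 (attained at k = 0)
  C[1][2] = min over k of (A[1][0] + B[0][2] = -4 + 5 = 1, A[1][1] + B[1][2] = -2 + 5 = 3, A[1][2] + B[2][2] = 9 + 6 = 15) = 1 (attained at k = 0)
  C[2][0] = min over k of (A[2][0] + B[0][0] = 7 + -2 = 5, A[2][1] + B[1][0] = 9 + 5 = 14, A[2][2] + B[2][0] = 10 + 10 = 20) = 5 (attained at k = 0)
  C[2][1] = min over k of (A[2][0] + B[0][1] = 7 + 6 = 13, A[2][1] + B[1][1] = 9 + 10 = 19, A[2][2] + B[2][1] = 10 + -4 = 6) = 6 (attained at k = 2)
  C[2][2] = min over k of (A[2][0] + B[0][2] = 7 + 5 = 12, A[2][1] + B[1][2] = 9 + 5 = 14, A[2][2] + B[2][2] = 10 + 6 = 16) = 12 (attained at k = 0)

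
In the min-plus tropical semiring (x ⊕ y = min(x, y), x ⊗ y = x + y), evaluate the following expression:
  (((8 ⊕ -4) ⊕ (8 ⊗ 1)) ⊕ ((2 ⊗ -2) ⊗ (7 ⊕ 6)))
(((8 ⊕ -4) ⊕ (8 ⊗ 1)) ⊕ ((2 ⊗ -2) ⊗ (7 ⊕ 6))) = -4

Expand innermost to outermost. Recall ⊕ takes the minimum of its arguments and ⊗ takes their sum. Working out the expression (((8 ⊕ -4) ⊕ (8 ⊗ 1)) ⊕ ((2 ⊗ -2) ⊗ (7 ⊕ 6))) gives -4.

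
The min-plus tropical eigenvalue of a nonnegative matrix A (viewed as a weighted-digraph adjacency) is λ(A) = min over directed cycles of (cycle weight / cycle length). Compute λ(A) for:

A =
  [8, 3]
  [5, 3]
λ(A) = 3

Enumerate directed cycles and compute their means (weight / length). Sample:
  cycle 0 → 0: weight = 8, length = 1, mean = 8/1 ≈ 8.000
  cycle 1 → 1: weight = 3, length = 1, mean = 3/1 ≈ 3.000
  cycle 0 → 1 → 0: weight = 8, length = 2, mean = 8/2 ≈ 4.000
  cycle 1 → 0 → 1: weight = 8, length = 2, mean = 8/2 ≈ 4.000
Minimum mean = 3.000, attained e.g. along the cycle 1 → 1 with weight 3 and length 1. So λ(A) = 3/1 = 3.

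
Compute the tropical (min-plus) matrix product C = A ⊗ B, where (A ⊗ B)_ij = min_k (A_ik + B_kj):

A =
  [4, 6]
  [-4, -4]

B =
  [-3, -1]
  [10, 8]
A ⊗ B =
  [1, 3]
  [-7, -5]

Apply the min-plus product entry-by-entry:
  C[0][0] = min over k of (A[0][0] + B[0][0] = 4 + -3 = 1, A[0][1] + B[1][0] = 6 + 10 = 16) = 1 (attained at k = 0)
  C[0][1] = min over k of (A[0][0] + B[0][1] = 4 + -1 = 3, A[0][1] + B[1][1] = 6 + 8 = 14) = 3 (attained at k = 0)
  C[1][0] = min over k of (A[1][0] + B[0][0] = -4 + -3 = -7, A[1][1] + B[1][0] = -4 + 10 = 6) = -7 (attained at k = 0)
  C[1][1] = min over k of (A[1][0] + B[0][1] = -4 + -1 = -5, A[1][1] + B[1][1] = -4 + 8 = 4) = -5 (attained at k = 0)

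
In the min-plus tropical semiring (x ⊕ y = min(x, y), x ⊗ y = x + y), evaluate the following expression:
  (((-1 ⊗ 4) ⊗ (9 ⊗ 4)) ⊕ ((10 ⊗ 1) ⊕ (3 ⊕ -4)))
(((-1 ⊗ 4) ⊗ (9 ⊗ 4)) ⊕ ((10 ⊗ 1) ⊕ (3 ⊕ -4))) = -4

Expand innermost to outermost. Recall ⊕ takes the minimum of its arguments and ⊗ takes their sum. Working out the expression (((-1 ⊗ 4) ⊗ (9 ⊗ 4)) ⊕ ((10 ⊗ 1) ⊕ (3 ⊕ -4))) gives -4.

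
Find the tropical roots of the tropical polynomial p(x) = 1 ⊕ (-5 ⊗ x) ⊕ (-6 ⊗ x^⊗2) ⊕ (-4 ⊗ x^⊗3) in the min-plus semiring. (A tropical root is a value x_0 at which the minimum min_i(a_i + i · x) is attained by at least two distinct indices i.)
Roots: {-2, 1, 6}

Each tropical root is a break point of the lower envelope of the lines y = a_i + i · x (there are 4 lines, with slopes 0, 1, ..., 3). Only the lines that attain the minimum somewhere contribute to roots; other lines are dominated. Here the surviving (envelope) indices are i = 3, i = 2, i = 1, i = 0.
Intersections between consecutive envelope lines give the roots: for adjacent envelope indices i < j the intersection is x = (a_i − a_j) / (j − i). Reading off the sorted break points: {-2, 1, 6}.
Verification: at each break x_0, at least two indices attain the minimum of min_i(a_i + i · x_0).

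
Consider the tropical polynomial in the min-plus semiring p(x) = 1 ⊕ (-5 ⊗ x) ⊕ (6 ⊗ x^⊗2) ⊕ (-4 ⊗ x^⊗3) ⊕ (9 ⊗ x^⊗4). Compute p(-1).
p(-1) = -7

A tropical monomial a ⊗ x^⊗i evaluates to a + i · x. Evaluating each term at x = -1:
  Term 0 contributes 1 + 0 · -1 = 1
  Term 1 contributes -5 + 1 · -1 = -6
  Term 2 contributes 6 + 2 · -1 = 4
  Term 3 contributes -4 + 3 · -1 = -7
  Term 4 contributes 9 + 4 · -1 = 5
p(-1) = ⊕ of these = min[1, -6, 4, -7, 5] = -7.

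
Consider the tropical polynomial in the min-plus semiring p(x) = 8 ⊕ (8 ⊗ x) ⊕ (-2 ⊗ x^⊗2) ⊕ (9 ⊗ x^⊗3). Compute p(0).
p(0) = -2

A tropical monomial a ⊗ x^⊗i evaluates to a + i · x. Evaluating each term at x = 0:
  Term 0 contributes 8 + 0 · 0 = 8
  Term 1 contributes 8 + 1 · 0 = 8
  Term 2 contributes -2 + 2 · 0 = -2
  Term 3 contributes 9 + 3 · 0 = 9
p(0) = ⊕ of these = min[8, 8, -2, 9] = -2.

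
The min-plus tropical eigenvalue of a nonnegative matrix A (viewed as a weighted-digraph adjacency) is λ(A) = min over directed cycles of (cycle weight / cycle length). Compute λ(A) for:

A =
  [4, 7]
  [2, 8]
λ(A) = 4

Enumerate directed cycles and compute their means (weight / length). Sample:
  cycle 0 → 0: weight = 4, length = 1, mean = 4/1 ≈ 4.000
  cycle 1 → 1: weight = 8, length = 1, mean = 8/1 ≈ 8.000
  cycle 0 → 1 → 0: weight = 9, length = 2, mean = 9/2 ≈ 4.500
  cycle 1 → 0 → 1: weight = 9, length = 2, mean = 9/2 ≈ 4.500
Minimum mean = 4.000, attained e.g. along the cycle 0 → 0 with weight 4 and length 1. So λ(A) = 4/1 = 4.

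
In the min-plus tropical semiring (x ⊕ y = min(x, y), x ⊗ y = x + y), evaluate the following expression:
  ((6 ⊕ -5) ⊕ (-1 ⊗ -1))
((6 ⊕ -5) ⊕ (-1 ⊗ -1)) = -5

Expand innermost to outermost. Recall ⊕ takes the minimum of its arguments and ⊗ takes their sum. Working out the expression ((6 ⊕ -5) ⊕ (-1 ⊗ -1)) gives -5.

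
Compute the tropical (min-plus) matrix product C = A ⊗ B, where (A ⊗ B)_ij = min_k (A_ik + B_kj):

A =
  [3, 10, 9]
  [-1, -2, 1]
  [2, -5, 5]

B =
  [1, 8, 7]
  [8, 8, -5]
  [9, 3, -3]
A ⊗ B =
  [4, 11, 5]
  [0, 4, -7]
  [3, 3, -10]

Apply the min-plus product entry-by-entry:
  C[0][0] = min over k of (A[0][0] + B[0][0] = 3 + 1 = 4, A[0][1] + B[1][0] = 10 + 8 = 18, A[0][2] + B[2][0] = 9 + 9 = 18) = 4 (attained at k = 0)
  C[0][1] = min over k of (A[0][0] + B[0][1] = 3 + 8 = 11, A[0][1] + B[1][1] = 10 + 8 = 18, A[0][2] + B[2][1] = 9 + 3 = 12) = 11 (attained at k = 0)
  C[0][2] = min over k of (A[0][0] + B[0][2] = 3 + 7 = 10, A[0][1] + B[1][2] = 10 + -5 = 5, A[0][2] + B[2][2] = 9 + -3 = 6) = 5 (attained at k = 1)
  C[1][0] = min over k of (A[1][0] + B[0][0] = -1 + 1 = 0, A[1][1] + B[1][0] = -2 + 8 = 6, A[1][2] + B[2][0] = 1 + 9 = 10) = 0 (attained at k = 0)
  C[1][1] = min over k of (A[1][0] + B[0][1] = -1 + 8 = 7, A[1][1] + B[1][1] = -2 + 8 = 6, A[1][2] + B[2][1] = 1 + 3 = 4) = 4 (attained at k = 2)
  C[1][2] = min over k of (A[1][0] + B[0][2] = -1 + 7 = 6, A[1][1] + B[1][2] = -2 + -5 = -7, A[1][2] + B[2][2] = 1 + -3 = -2) = -7 (attained at k = 1)
  C[2][0] = min over k of (A[2][0] + B[0][0] = 2 + 1 = 3, A[2][1] + B[1][0] = -5 + 8 = 3, A[2][2] + B[2][0] = 5 + 9 = 14) = 3 (attained at k = 0)
  C[2][1] = min over k of (A[2][0] + B[0][1] = 2 + 8 = 10, A[2][1] + B[1][1] = -5 + 8 = 3, A[2][2] + B[2][1] = 5 + 3 = 8) = 3 (attained at k = 1)
  C[2][2] = min over k of (A[2][0] + B[0][2] = 2 + 7 = 9, A[2][1] + B[1][2] = -5 + -5 = -10, A[2][2] + B[2][2] = 5 + -3 = 2) = -10 (attained at k = 1)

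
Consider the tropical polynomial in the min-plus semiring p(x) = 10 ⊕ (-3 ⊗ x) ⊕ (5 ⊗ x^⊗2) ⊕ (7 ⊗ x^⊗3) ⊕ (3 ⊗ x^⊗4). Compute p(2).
p(2) = -1

A tropical monomial a ⊗ x^⊗i evaluates to a + i · x. Evaluating each term at x = 2:
  Term 0 contributes 10 + 0 · 2 = 10
  Term 1 contributes -3 + 1 · 2 = -1
  Term 2 contributes 5 + 2 · 2 = 9
  Term 3 contributes 7 + 3 · 2 = 13
  Term 4 contributes 3 + 4 · 2 = 11
p(2) = ⊕ of these = min[10, -1, 9, 13, 11] = -1.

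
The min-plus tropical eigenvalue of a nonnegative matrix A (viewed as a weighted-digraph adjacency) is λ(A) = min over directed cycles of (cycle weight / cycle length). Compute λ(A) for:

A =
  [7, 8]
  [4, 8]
λ(A) = 6

Enumerate directed cycles and compute their means (weight / length). Sample:
  cycle 0 → 0: weight = 7, length = 1, mean = 7/1 ≈ 7.000
  cycle 1 → 1: weight = 8, length = 1, mean = 8/1 ≈ 8.000
  cycle 0 → 1 → 0: weight = 12, length = 2, mean = 12/2 ≈ 6.000
  cycle 1 → 0 → 1: weight = 12, length = 2, mean = 12/2 ≈ 6.000
Minimum mean = 6.000, attained e.g. along the cycle 0 → 1 → 0 with weight 12 and length 2. So λ(A) = 12/2 = 6.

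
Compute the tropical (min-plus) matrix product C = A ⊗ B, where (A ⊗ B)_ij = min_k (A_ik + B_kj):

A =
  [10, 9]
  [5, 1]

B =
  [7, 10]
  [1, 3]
A ⊗ B =
  [10, 12]
  [2, 4]

Apply the min-plus product entry-by-entry:
  C[0][0] = min over k of (A[0][0] + B[0][0] = 10 + 7 = 17, A[0][1] + B[1][0] = 9 + 1 = 10) = 10 (attained at k = 1)
  C[0][1] = min over k of (A[0][0] + B[0][1] = 10 + 10 = 20, A[0][1] + B[1][1] = 9 + 3 = 12) = 12 (attained at k = 1)
  C[1][0] = min over k of (A[1][0] + B[0][0] = 5 + 7 = 12, A[1][1] + B[1][0] = 1 + 1 = 2) = 2 (attained at k = 1)
  C[1][1] = min over k of (A[1][0] + B[0][1] = 5 + 10 = 15, A[1][1] + B[1][1] = 1 + 3 = 4) = 4 (attained at k = 1)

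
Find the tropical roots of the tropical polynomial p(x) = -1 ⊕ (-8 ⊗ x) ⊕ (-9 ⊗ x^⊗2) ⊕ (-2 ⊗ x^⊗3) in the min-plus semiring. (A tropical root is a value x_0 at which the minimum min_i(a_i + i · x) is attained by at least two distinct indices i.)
Roots: {-7, 1, 7}

Each tropical root is a break point of the lower envelope of the lines y = a_i + i · x (there are 4 lines, with slopes 0, 1, ..., 3). Only the lines that attain the minimum somewhere contribute to roots; other lines are dominated. Here the surviving (envelope) indices are i = 3, i = 2, i = 1, i = 0.
Intersections between consecutive envelope lines give the roots: for adjacent envelope indices i < j the intersection is x = (a_i − a_j) / (j − i). Reading off the sorted break points: {-7, 1, 7}.
Verification: at each break x_0, at least two indices attain the minimum of min_i(a_i + i · x_0).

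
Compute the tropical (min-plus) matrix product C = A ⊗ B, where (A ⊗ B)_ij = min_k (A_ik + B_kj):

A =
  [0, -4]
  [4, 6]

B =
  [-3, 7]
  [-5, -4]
A ⊗ B =
  [-9, -8]
  [1, 2]

Apply the min-plus product entry-by-entry:
  C[0][0] = min over k of (A[0][0] + B[0][0] = 0 + -3 = -3, A[0][1] + B[1][0] = -4 + -5 = -9) = -9 (attained at k = 1)
  C[0][1] = min over k of (A[0][0] + B[0][1] = 0 + 7 = 7, A[0][1] + B[1][1] = -4 + -4 = -8) = -8 (attained at k = 1)
  C[1][0] = min over k of (A[1][0] + B[0][0] = 4 + -3 = 1, A[1][1] + B[1][0] = 6 + -5 = 1) = 1 (attained at k = 0)
  C[1][1] = min over k of (A[1][0] + B[0][1] = 4 + 7 = 11, A[1][1] + B[1][1] = 6 + -4 = 2) = 2 (attained at k = 1)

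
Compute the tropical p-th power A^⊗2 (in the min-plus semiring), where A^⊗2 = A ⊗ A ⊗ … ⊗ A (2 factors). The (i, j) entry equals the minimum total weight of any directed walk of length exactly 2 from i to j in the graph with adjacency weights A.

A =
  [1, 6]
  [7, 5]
A^⊗2 =
  [2, 7]
  [8, 10]

Each entry (A^⊗2)_ij equals the minimum over all length-2 walks i = v_0 → v_1 → … → v_2 = j of Σ_t A[v_t][v_{t+1}]. For example, for (i, j) = (0, 1) we minimise over 2 possible intermediate vertex sequences; the minimum is 7, attained along the walk 0 → 0 → 1.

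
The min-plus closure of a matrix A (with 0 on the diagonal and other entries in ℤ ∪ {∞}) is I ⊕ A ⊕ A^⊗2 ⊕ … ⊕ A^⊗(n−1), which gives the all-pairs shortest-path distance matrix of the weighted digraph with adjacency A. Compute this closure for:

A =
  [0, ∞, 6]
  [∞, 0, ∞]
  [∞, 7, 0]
Closure =
  [0, 13, 6]
  [∞, 0, ∞]
  [∞, 7, 0]

This is the Floyd-Warshall all-pairs shortest-path computation. For each intermediate vertex k = 0, 1, …, 2, update dist[i][j] ← min(dist[i][j], dist[i][k] + dist[k][j]). The final matrix gives, for each (i, j), the minimum total weight of any directed path from i to j (possibly empty when i = j).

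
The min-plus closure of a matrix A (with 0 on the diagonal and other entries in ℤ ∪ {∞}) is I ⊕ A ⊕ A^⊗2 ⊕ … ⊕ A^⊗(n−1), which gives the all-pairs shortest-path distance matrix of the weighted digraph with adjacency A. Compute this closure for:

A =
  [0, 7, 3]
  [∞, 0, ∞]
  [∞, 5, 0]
Closure =
  [0, 7, 3]
  [∞, 0, ∞]
  [∞, 5, 0]

This is the Floyd-Warshall all-pairs shortest-path computation. For each intermediate vertex k = 0, 1, …, 2, update dist[i][j] ← min(dist[i][j], dist[i][k] + dist[k][j]). The final matrix gives, for each (i, j), the minimum total weight of any directed path from i to j (possibly empty when i = j).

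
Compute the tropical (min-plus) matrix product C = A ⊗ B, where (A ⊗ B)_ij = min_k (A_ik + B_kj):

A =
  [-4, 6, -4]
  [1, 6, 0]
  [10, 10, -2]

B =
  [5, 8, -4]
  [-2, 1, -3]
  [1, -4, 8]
A ⊗ B =
  [-3, -8, -8]
  [1, -4, -3]
  [-1, -6, 6]

Apply the min-plus product entry-by-entry:
  C[0][0] = min over k of (A[0][0] + B[0][0] = -4 + 5 = 1, A[0][1] + B[1][0] = 6 + -2 = 4, A[0][2] + B[2][0] = -4 + 1 = -3) = -3 (attained at k = 2)
  C[0][1] = min over k of (A[0][0] + B[0][1] = -4 + 8 = 4, A[0][1] + B[1][1] = 6 + 1 = 7, A[0][2] + B[2][1] = -4 + -4 = -8) = -8 (attained at k = 2)
  C[0][2] = min over k of (A[0][0] + B[0][2] = -4 + -4 = -8, A[0][1] + B[1][2] = 6 + -3 = 3, A[0][2] + B[2][2] = -4 + 8 = 4) = -8 (attained at k = 0)
  C[1][0] = min over k of (A[1][0] + B[0][0] = 1 + 5 = 6, A[1][1] + B[1][0] = 6 + -2 = 4, A[1][2] + B[2][0] = 0 + 1 = 1) = 1 (attained at k = 2)
  C[1][1] = min over k of (A[1][0] + B[0][1] = 1 + 8 = 9, A[1][1] + B[1][1] = 6 + 1 = 7, A[1][2] + B[2][1] = 0 + -4 = -4) = -4 (attained at k = 2)
  C[1][2] = min over k of (A[1][0] + B[0][2] = 1 + -4 = -3, A[1][1] + B[1][2] = 6 + -3 = 3, A[1][2] + B[2][2] = 0 + 8 = 8) = -3 (attained at k = 0)
  C[2][0] = min over k of (A[2][0] + B[0][0] = 10 + 5 = 15, A[2][1] + B[1][0] = 10 + -2 = 8, A[2][2] + B[2][0] = -2 + 1 = -1) = -1 (attained at k = 2)
  C[2][1] = min over k of (A[2][0] + B[0][1] = 10 + 8 = 18, A[2][1] + B[1][1] = 10 + 1 = 11, A[2][2] + B[2][1] = -2 + -4 = -6) = -6 (attained at k = 2)
  C[2][2] = min over k of (A[2][0] + B[0][2] = 10 + -4 = 6, A[2][1] + B[1][2] = 10 + -3 = 7, A[2][2] + B[2][2] = -2 + 8 = 6) = 6 (attained at k = 0)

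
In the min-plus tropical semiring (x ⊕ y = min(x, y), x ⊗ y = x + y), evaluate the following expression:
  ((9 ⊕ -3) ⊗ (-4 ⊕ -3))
((9 ⊕ -3) ⊗ (-4 ⊕ -3)) = -7

Expand innermost to outermost. Recall ⊕ takes the minimum of its arguments and ⊗ takes their sum. Working out the expression ((9 ⊕ -3) ⊗ (-4 ⊕ -3)) gives -7.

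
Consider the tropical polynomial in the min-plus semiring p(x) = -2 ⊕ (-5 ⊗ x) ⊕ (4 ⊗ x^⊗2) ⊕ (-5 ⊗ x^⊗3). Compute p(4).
p(4) = -2

A tropical monomial a ⊗ x^⊗i evaluates to a + i · x. Evaluating each term at x = 4:
  Term 0 contributes -2 + 0 · 4 = -2
  Term 1 contributes -5 + 1 · 4 = -1
  Term 2 contributes 4 + 2 · 4 = 12
  Term 3 contributes -5 + 3 · 4 = 7
p(4) = ⊕ of these = min[-2, -1, 12, 7] = -2.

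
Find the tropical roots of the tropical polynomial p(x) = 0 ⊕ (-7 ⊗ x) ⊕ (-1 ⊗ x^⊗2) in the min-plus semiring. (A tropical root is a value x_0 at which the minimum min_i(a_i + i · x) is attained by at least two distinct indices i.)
Roots: {-6, 7}

Each tropical root is a break point of the lower envelope of the lines y = a_i + i · x (there are 3 lines, with slopes 0, 1, ..., 2). Only the lines that attain the minimum somewhere contribute to roots; other lines are dominated. Here the surviving (envelope) indices are i = 2, i = 1, i = 0.
Intersections between consecutive envelope lines give the roots: for adjacent envelope indices i < j the intersection is x = (a_i − a_j) / (j − i). Reading off the sorted break points: {-6, 7}.
Verification: at each break x_0, at least two indices attain the minimum of min_i(a_i + i · x_0).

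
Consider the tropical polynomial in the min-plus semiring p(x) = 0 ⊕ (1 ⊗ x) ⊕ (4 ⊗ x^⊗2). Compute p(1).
p(1) = 0

A tropical monomial a ⊗ x^⊗i evaluates to a + i · x. Evaluating each term at x = 1:
  Term 0 contributes 0 + 0 · 1 = 0
  Term 1 contributes 1 + 1 · 1 = 2
  Term 2 contributes 4 + 2 · 1 = 6
p(1) = ⊕ of these = min[0, 2, 6] = 0.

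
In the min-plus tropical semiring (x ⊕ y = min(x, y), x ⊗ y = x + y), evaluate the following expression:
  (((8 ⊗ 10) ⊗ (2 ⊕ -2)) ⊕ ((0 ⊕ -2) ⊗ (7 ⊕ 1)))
(((8 ⊗ 10) ⊗ (2 ⊕ -2)) ⊕ ((0 ⊕ -2) ⊗ (7 ⊕ 1))) = -1

Expand innermost to outermost. Recall ⊕ takes the minimum of its arguments and ⊗ takes their sum. Working out the expression (((8 ⊗ 10) ⊗ (2 ⊕ -2)) ⊕ ((0 ⊕ -2) ⊗ (7 ⊕ 1))) gives -1.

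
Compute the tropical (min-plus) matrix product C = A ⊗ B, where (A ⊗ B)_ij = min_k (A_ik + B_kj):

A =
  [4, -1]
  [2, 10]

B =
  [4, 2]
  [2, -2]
A ⊗ B =
  [1, -3]
  [6, 4]

Apply the min-plus product entry-by-entry:
  C[0][0] = min over k of (A[0][0] + B[0][0] = 4 + 4 = 8, A[0][1] + B[1][0] = -1 + 2 = 1) = 1 (attained at k = 1)
  C[0][1] = min over k of (A[0][0] + B[0][1] = 4 + 2 = 6, A[0][1] + B[1][1] = -1 + -2 = -3) = -3 (attained at k = 1)
  C[1][0] = min over k of (A[1][0] + B[0][0] = 2 + 4 = 6, A[1][1] + B[1][0] = 10 + 2 = 12) = 6 (attained at k = 0)
  C[1][1] = min over k of (A[1][0] + B[0][1] = 2 + 2 = 4, A[1][1] + B[1][1] = 10 + -2 = 8) = 4 (attained at k = 0)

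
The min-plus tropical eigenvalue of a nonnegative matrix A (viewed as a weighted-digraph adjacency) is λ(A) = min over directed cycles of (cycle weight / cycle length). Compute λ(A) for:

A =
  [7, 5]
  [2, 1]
λ(A) = 1

Enumerate directed cycles and compute their means (weight / length). Sample:
  cycle 0 → 0: weight = 7, length = 1, mean = 7/1 ≈ 7.000
  cycle 1 → 1: weight = 1, length = 1, mean = 1/1 ≈ 1.000
  cycle 0 → 1 → 0: weight = 7, length = 2, mean = 7/2 ≈ 3.500
  cycle 1 → 0 → 1: weight = 7, length = 2, mean = 7/2 ≈ 3.500
Minimum mean = 1.000, attained e.g. along the cycle 1 → 1 with weight 1 and length 1. So λ(A) = 1/1 = 1.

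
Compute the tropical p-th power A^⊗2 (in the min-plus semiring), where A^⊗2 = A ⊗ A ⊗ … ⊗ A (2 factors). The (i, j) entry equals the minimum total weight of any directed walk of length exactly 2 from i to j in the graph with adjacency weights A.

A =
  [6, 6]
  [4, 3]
A^⊗2 =
  [10, 9]
  [7, 6]

Each entry (A^⊗2)_ij equals the minimum over all length-2 walks i = v_0 → v_1 → … → v_2 = j of Σ_t A[v_t][v_{t+1}]. For example, for (i, j) = (0, 1) we minimise over 2 possible intermediate vertex sequences; the minimum is 9, attained along the walk 0 → 1 → 1.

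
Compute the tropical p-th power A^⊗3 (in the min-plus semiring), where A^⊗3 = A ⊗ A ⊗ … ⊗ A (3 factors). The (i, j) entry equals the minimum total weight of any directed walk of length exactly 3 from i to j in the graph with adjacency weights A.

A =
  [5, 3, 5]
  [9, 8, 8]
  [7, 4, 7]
A^⊗3 =
  [15, 13, 15]
  [19, 17, 19]
  [17, 15, 17]

Each entry (A^⊗3)_ij equals the minimum over all length-3 walks i = v_0 → v_1 → … → v_3 = j of Σ_t A[v_t][v_{t+1}]. For example, for (i, j) = (0, 2) we minimise over 9 possible intermediate vertex sequences; the minimum is 15, attained along the walk 0 → 0 → 0 → 2.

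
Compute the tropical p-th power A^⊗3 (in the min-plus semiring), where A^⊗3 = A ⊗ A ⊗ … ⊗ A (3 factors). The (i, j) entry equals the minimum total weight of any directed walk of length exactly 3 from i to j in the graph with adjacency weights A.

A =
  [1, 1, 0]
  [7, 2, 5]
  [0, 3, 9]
A^⊗3 =
  [1, 1, 0]
  [6, 6, 5]
  [0, 2, 1]

Each entry (A^⊗3)_ij equals the minimum over all length-3 walks i = v_0 → v_1 → … → v_3 = j of Σ_t A[v_t][v_{t+1}]. For example, for (i, j) = (0, 2) we minimise over 9 possible intermediate vertex sequences; the minimum is 0, attained along the walk 0 → 2 → 0 → 2.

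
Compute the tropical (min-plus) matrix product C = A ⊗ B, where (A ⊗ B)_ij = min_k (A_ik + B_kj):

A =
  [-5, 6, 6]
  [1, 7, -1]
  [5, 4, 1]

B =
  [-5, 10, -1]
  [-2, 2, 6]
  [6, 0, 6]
A ⊗ B =
  [-10, 5, -6]
  [-4, -1, 0]
  [0, 1, 4]

Apply the min-plus product entry-by-entry:
  C[0][0] = min over k of (A[0][0] + B[0][0] = -5 + -5 = -10, A[0][1] + B[1][0] = 6 + -2 = 4, A[0][2] + B[2][0] = 6 + 6 = 12) = -10 (attained at k = 0)
  C[0][1] = min over k of (A[0][0] + B[0][1] = -5 + 10 = 5, A[0][1] + B[1][1] = 6 + 2 = 8, A[0][2] + B[2][1] = 6 + 0 = 6) = 5 (attained at k = 0)
  C[0][2] = min over k of (A[0][0] + B[0][2] = -5 + -1 = -6, A[0][1] + B[1][2] = 6 + 6 = 12, A[0][2] + B[2][2] = 6 + 6 = 12) = -6 (attained at k = 0)
  C[1][0] = min over k of (A[1][0] + B[0][0] = 1 + -5 = -4, A[1][1] + B[1][0] = 7 + -2 = 5, A[1][2] + B[2][0] = -1 + 6 = 5) = -4 (attained at k = 0)
  C[1][1] = min over k of (A[1][0] + B[0][1] = 1 + 10 = 11, A[1][1] + B[1][1] = 7 + 2 = 9, A[1][2] + B[2][1] = -1 + 0 = -1) = -1 (attained at k = 2)
  C[1][2] = min over k of (A[1][0] + B[0][2] = 1 + -1 = 0, A[1][1] + B[1][2] = 7 + 6 = 13, A[1][2] + B[2][2] = -1 + 6 = 5) = 0 (attained at k = 0)
  C[2][0] = min over k of (A[2][0] + B[0][0] = 5 + -5 = 0, A[2][1] + B[1][0] = 4 + -2 = 2, A[2][2] + B[2][0] = 1 + 6 = 7) = 0 (attained at k = 0)
  C[2][1] = min over k of (A[2][0] + B[0][1] = 5 + 10 = 15, A[2][1] + B[1][1] = 4 + 2 = 6, A[2][2] + B[2][1] = 1 + 0 = 1) = 1 (attained at k = 2)
  C[2][2] = min over k of (A[2][0] + B[0][2] = 5 + -1 = 4, A[2][1] + B[1][2] = 4 + 6 = 10, A[2][2] + B[2][2] = 1 + 6 = 7) = 4 (attained at k = 0)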